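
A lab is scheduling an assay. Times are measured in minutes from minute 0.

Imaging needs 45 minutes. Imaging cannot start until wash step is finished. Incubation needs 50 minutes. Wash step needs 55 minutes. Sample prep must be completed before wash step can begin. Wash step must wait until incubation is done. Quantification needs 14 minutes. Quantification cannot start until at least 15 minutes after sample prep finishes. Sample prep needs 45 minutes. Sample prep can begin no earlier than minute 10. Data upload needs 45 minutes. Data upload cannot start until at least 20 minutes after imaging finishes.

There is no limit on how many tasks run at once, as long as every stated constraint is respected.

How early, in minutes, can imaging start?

Incubation can start immediately at minute 0; it finishes at minute 50.
After its own release at minute 10, sample prep can start at minute 10 and finishes at minute 55.
Wash step has to wait for sample prep (finishes minute 55); incubation (finishes minute 50). The latest of these is minute 55, so wash step runs minute 55 to 55 + 55 = minute 110.
Imaging waits on wash step (finishes minute 110), so the earliest it can start is minute 110.

110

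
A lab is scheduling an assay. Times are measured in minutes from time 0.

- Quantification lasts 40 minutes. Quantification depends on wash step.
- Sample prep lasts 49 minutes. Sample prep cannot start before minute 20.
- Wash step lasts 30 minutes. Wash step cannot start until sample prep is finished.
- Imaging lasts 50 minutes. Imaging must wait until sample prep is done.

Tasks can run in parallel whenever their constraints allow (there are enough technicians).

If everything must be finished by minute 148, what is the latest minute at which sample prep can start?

29

Quantification must finish by minute 148; it takes 40 minutes, so it must start by 148 − 40 = minute 108.
Wash step feeds into quantification (must start by minute 108); so wash step must finish by minute 108 and therefore start by minute 78.
Imaging must finish by minute 148; it takes 50 minutes, so it must start by 148 − 50 = minute 98.
Sample prep must finish in time for wash step (must start by minute 78); imaging (must start by minute 98). The tightest is minute 78, so sample prep must start by 78 − 49 = minute 29.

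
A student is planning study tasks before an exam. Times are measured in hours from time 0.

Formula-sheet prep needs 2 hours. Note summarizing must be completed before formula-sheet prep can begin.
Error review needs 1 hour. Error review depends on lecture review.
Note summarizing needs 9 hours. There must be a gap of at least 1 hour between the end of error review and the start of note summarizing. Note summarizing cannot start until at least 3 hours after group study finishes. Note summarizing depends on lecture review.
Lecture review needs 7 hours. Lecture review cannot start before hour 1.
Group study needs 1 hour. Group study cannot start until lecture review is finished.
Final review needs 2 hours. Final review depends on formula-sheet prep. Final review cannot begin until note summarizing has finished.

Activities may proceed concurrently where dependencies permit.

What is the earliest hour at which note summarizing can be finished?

21

After its own release at hour 1, lecture review can start at hour 1 and finishes at hour 8.
After lecture review (finishes hour 8), group study can start at hour 8 and finishes at hour 9.
Error review cannot begin until lecture review (finishes hour 8). It runs from hour 8 to 8 + 1 = hour 9.
For note summarizing: error review (finishes hour 9, plus 1-hour gap → hour 10); group study (finishes hour 9, plus 3-hour gap → hour 12); lecture review (finishes hour 8). Taking the maximum gives a start of hour 12, and it finishes at 12 + 9 = hour 21.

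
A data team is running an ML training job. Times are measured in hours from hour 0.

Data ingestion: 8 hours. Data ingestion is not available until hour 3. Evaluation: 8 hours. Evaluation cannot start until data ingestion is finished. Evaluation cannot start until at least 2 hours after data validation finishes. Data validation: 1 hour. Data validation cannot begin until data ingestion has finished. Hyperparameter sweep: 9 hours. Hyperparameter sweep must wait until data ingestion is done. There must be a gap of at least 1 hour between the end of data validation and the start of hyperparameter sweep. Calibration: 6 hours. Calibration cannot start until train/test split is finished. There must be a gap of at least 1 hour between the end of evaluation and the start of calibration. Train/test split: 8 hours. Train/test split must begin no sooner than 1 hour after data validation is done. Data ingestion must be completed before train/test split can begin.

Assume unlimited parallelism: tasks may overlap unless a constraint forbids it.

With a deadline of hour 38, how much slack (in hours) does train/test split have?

11

Data ingestion waits on its own release at hour 3, so it starts at hour 3 and finishes at 3 + 8 = hour 11.
Data validation waits on data ingestion (finishes hour 11), so it starts at hour 11 and finishes at 11 + 1 = hour 12.
Train/test split has to wait for data validation (finishes hour 12, plus 1-hour gap → hour 13); data ingestion (finishes hour 11). The latest of these is hour 13, so train/test split runs hour 13 to 13 + 8 = hour 21.

Working backward from the deadline:
Nothing follows calibration; the deadline of hour 38 is its only limit. It must start by 38 − 6 = hour 32.
Train/test split must finish before calibration (must start by hour 32). With an 8-hour duration, train/test split must start by 32 − 8 = hour 24.
So train/test split can start as early as hour 13 and as late as hour 24, giving 24 − 13 = 11 hours of slack.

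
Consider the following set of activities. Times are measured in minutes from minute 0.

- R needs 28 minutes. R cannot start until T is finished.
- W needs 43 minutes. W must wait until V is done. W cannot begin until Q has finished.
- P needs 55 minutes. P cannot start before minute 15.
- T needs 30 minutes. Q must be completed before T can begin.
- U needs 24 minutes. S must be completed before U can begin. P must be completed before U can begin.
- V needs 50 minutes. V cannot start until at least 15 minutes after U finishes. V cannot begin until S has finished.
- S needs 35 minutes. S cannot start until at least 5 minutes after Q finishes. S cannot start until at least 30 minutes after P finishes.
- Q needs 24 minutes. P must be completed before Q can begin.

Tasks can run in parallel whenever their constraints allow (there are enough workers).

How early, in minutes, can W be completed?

267

P waits on its own release at minute 15, so it starts at minute 15 and finishes at 15 + 55 = minute 70.
After P (finishes minute 70), Q can start at minute 70 and finishes at minute 94.
S cannot start until Q (finishes minute 94, plus 5-minute gap → minute 99); P (finishes minute 70, plus 30-minute gap → minute 100). The controlling bound is minute 100, so S finishes at 100 + 35 = minute 135.
For U: S (finishes minute 135); P (finishes minute 70). Taking the maximum gives a start of minute 135, and it finishes at 135 + 24 = minute 159.
V cannot start until U (finishes minute 159, plus 15-minute gap → minute 174); S (finishes minute 135). The controlling bound is minute 174, so V finishes at 174 + 50 = minute 224.
W cannot start until V (finishes minute 224); Q (finishes minute 94). The controlling bound is minute 224, so W finishes at 224 + 43 = minute 267.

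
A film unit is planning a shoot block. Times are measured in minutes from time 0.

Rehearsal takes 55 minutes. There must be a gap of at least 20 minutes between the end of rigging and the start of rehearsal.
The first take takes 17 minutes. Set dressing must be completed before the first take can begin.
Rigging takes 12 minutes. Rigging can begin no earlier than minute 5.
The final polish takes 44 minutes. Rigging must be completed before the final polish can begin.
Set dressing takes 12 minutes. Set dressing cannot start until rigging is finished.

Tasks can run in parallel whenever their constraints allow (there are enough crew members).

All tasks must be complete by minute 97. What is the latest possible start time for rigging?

The first take has no dependents, so it just needs to finish by minute 97. Starting by 97 − 17 = minute 80 achieves that.
Set dressing must finish before the first take (must start by minute 80). With a 12-minute duration, set dressing must start by 80 − 12 = minute 68.
Rehearsal must finish by minute 97; it takes 55 minutes, so it must start by 97 − 55 = minute 42.
The final polish has no dependents, so it just needs to finish by minute 97. Starting by 97 − 44 = minute 53 achieves that.
Rigging must finish in time for set dressing (must start by minute 68); rehearsal (must start by minute 42, minus 20-minute gap → minute 22); the final polish (must start by minute 53). The tightest is minute 22, so rigging must start by 22 − 12 = minute 10.

10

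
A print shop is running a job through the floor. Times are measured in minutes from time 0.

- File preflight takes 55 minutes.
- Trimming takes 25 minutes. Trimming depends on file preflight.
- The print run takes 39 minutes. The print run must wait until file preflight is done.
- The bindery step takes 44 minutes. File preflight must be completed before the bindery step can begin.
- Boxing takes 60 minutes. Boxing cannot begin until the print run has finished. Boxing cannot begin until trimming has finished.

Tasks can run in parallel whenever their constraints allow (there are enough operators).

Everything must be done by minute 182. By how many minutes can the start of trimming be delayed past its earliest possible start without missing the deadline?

Nothing blocks file preflight, so it runs from minute 0 to minute 55.
Trimming cannot begin until file preflight (finishes minute 55). It runs from minute 55 to 55 + 25 = minute 80.

Working backward from the deadline:
To finish by minute 182, boxing (duration 60) must start no later than minute 122.
Trimming has to be done before boxing (must start by minute 122). That means finishing by minute 122, i.e. starting by 122 − 25 = minute 97.
So trimming can start as early as minute 55 and as late as minute 97, giving 97 − 55 = 42 minutes of slack.

42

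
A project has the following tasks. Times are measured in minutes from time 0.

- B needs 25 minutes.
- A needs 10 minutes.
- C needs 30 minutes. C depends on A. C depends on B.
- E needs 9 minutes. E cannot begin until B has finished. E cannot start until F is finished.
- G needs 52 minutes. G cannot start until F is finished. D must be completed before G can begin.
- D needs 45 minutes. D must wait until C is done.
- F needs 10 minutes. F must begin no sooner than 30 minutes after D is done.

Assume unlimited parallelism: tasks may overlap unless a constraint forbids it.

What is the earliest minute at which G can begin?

B can start immediately at minute 0; it finishes at minute 25.
A has no prerequisites, so it starts at minute 0 and finishes at minute 10.
C has to wait for A (finishes minute 10); B (finishes minute 25). The latest of these is minute 25, so C runs minute 25 to 25 + 30 = minute 55.
D cannot begin until C (finishes minute 55). It runs from minute 55 to 55 + 45 = minute 100.
F cannot begin until D (finishes minute 100, plus 30-minute gap → minute 130). It runs from minute 130 to 130 + 10 = minute 140.
G waits on F (finishes minute 140); D (finishes minute 100). The latest of these is minute 140, which is the earliest G can start.

140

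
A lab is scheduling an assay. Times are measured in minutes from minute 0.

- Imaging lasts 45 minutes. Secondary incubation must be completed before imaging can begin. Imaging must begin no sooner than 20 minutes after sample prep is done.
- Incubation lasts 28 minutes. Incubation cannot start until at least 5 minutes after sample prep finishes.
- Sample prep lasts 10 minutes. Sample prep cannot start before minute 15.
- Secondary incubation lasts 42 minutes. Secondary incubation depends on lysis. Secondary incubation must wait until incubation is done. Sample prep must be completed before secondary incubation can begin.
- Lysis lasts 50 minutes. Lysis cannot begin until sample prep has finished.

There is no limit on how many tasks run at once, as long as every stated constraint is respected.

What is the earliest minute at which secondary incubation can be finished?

Sample prep waits on its own release at minute 15, so it starts at minute 15 and finishes at 15 + 10 = minute 25.
After sample prep (finishes minute 25, plus 5-minute gap → minute 30), incubation can start at minute 30 and finishes at minute 58.
Lysis cannot begin until sample prep (finishes minute 25). It runs from minute 25 to 25 + 50 = minute 75.
For secondary incubation: lysis (finishes minute 75); incubation (finishes minute 58); sample prep (finishes minute 25). Taking the maximum gives a start of minute 75, and it finishes at 75 + 42 = minute 117.

117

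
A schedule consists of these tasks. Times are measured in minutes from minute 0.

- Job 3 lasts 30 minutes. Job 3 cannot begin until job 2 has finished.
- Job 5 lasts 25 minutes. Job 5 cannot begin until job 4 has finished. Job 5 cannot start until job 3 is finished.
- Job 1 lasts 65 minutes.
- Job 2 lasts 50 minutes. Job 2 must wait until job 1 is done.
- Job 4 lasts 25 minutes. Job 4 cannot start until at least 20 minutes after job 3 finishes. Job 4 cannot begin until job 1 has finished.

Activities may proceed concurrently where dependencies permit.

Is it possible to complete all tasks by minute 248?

Yes

Job 1 has no prerequisites, so it starts at minute 0 and finishes at minute 65.
After job 1 (finishes minute 65), job 2 can start at minute 65 and finishes at minute 115.
After job 2 (finishes minute 115), job 3 can start at minute 115 and finishes at minute 145.
Job 4 has to wait for job 3 (finishes minute 145, plus 20-minute gap → minute 165); job 1 (finishes minute 65). The latest of these is minute 165, so job 4 runs minute 165 to 165 + 25 = minute 190.
Job 5 cannot start until job 4 (finishes minute 190); job 3 (finishes minute 145). The controlling bound is minute 190, so job 5 finishes at 190 + 25 = minute 215.
Every task is finished by minute 215, which is no later than the deadline of 248, so the schedule is feasible.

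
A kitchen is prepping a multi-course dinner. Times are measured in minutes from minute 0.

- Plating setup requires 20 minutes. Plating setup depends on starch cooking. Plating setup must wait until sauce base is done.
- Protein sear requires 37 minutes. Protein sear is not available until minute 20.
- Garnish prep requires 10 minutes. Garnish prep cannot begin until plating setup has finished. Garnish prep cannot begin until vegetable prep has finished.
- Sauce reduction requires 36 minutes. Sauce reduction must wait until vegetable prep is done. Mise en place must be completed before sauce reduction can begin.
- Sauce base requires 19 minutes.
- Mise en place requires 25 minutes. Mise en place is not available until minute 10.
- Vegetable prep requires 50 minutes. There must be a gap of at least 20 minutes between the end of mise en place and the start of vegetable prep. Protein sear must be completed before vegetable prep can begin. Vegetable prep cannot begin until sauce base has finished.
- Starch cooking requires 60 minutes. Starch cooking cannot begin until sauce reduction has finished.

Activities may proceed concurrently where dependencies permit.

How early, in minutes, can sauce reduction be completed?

143

Protein sear cannot begin until its own release at minute 20. It runs from minute 20 to 20 + 37 = minute 57.
Sauce base has no prerequisites, so it starts at minute 0 and finishes at minute 19.
Mise en place cannot begin until its own release at minute 10. It runs from minute 10 to 10 + 25 = minute 35.
For vegetable prep: mise en place (finishes minute 35, plus 20-minute gap → minute 55); protein sear (finishes minute 57); sauce base (finishes minute 19). Taking the maximum gives a start of minute 57, and it finishes at 57 + 50 = minute 107.
Sauce reduction cannot start until vegetable prep (finishes minute 107); mise en place (finishes minute 35). The controlling bound is minute 107, so sauce reduction finishes at 107 + 36 = minute 143.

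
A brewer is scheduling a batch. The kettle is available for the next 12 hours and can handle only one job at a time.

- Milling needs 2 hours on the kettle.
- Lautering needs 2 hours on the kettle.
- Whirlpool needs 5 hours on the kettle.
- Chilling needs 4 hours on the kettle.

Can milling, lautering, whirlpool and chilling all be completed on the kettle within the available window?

Running back to back, the jobs need 2 + 2 + 5 + 4 = 13 hours on the kettle.
Since 13 > 12, they cannot all fit.

No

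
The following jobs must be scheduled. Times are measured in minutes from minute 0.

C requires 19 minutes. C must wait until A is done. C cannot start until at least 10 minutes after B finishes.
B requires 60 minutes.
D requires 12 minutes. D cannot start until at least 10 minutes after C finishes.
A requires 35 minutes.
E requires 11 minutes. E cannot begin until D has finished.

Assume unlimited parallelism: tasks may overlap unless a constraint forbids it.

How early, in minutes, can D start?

B has no prerequisites, so it starts at minute 0 and finishes at minute 60.
A can start immediately at minute 0; it finishes at minute 35.
C has to wait for A (finishes minute 35); B (finishes minute 60, plus 10-minute gap → minute 70). The latest of these is minute 70, so C runs minute 70 to 70 + 19 = minute 89.
D waits on C (finishes minute 89, plus 10-minute gap → minute 99), so the earliest it can start is minute 99.

99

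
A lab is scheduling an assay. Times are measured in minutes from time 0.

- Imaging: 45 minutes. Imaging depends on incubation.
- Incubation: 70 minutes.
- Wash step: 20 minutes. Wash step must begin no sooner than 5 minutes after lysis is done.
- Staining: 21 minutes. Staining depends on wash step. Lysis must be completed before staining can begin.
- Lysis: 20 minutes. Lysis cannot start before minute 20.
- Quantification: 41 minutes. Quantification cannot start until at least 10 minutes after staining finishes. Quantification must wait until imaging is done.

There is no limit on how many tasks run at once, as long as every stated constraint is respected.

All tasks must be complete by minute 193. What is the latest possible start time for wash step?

101

Quantification has no dependents, so it just needs to finish by minute 193. Starting by 193 − 41 = minute 152 achieves that.
Staining has to be done before quantification (must start by minute 152, minus 10-minute gap → minute 142). That means finishing by minute 142, i.e. starting by 142 − 21 = minute 121.
Wash step must finish before staining (must start by minute 121). With a 20-minute duration, wash step must start by 121 − 20 = minute 101.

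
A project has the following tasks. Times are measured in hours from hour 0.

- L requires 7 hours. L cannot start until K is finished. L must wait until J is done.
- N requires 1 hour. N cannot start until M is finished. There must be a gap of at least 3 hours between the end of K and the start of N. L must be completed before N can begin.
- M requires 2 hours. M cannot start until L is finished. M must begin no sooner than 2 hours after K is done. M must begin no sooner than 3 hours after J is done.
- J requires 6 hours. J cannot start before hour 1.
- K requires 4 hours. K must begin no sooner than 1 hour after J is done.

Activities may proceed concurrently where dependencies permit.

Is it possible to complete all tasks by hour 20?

J waits on its own release at hour 1, so it starts at hour 1 and finishes at 1 + 6 = hour 7.
After J (finishes hour 7, plus 1-hour gap → hour 8), K can start at hour 8 and finishes at hour 12.
For L: K (finishes hour 12); J (finishes hour 7). Taking the maximum gives a start of hour 12, and it finishes at 12 + 7 = hour 19.
M cannot start until L (finishes hour 19); K (finishes hour 12, plus 2-hour gap → hour 14); J (finishes hour 7, plus 3-hour gap → hour 10). The controlling bound is hour 19, so M finishes at 19 + 2 = hour 21.
N has to wait for M (finishes hour 21); K (finishes hour 12, plus 3-hour gap → hour 15); L (finishes hour 19). The latest of these is hour 21, so N runs hour 21 to 21 + 1 = hour 22.
The earliest everything can be done is hour 22, which is after the deadline of 20, so it is not possible.

No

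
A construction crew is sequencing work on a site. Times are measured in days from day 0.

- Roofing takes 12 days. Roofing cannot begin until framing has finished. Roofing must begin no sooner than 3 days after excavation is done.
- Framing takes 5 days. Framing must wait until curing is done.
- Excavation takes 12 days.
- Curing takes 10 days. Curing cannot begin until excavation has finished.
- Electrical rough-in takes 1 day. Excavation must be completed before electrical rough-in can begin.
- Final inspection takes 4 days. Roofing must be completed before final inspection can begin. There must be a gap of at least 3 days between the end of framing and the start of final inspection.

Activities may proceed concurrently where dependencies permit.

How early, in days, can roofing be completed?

Nothing blocks excavation, so it runs from day 0 to day 12.
Curing waits on excavation (finishes day 12), so it starts at day 12 and finishes at 12 + 10 = day 22.
Framing waits on curing (finishes day 22), so it starts at day 22 and finishes at 22 + 5 = day 27.
Roofing cannot start until framing (finishes day 27); excavation (finishes day 12, plus 3-day gap → day 15). The controlling bound is day 27, so roofing finishes at 27 + 12 = day 39.

39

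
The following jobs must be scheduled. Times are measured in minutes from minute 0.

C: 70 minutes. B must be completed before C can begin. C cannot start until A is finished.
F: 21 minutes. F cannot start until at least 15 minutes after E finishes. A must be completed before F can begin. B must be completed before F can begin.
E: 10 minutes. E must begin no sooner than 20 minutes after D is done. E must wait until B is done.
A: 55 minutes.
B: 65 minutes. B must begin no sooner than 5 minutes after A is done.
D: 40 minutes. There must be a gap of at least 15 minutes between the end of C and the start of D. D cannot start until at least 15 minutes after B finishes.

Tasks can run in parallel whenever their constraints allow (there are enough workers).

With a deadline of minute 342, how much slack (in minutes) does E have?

Nothing blocks A, so it runs from minute 0 to minute 55.
B waits on A (finishes minute 55, plus 5-minute gap → minute 60), so it starts at minute 60 and finishes at 60 + 65 = minute 125.
For C: B (finishes minute 125); A (finishes minute 55). Taking the maximum gives a start of minute 125, and it finishes at 125 + 70 = minute 195.
D needs all of C (finishes minute 195, plus 15-minute gap → minute 210); B (finishes minute 125, plus 15-minute gap → minute 140). That puts its earliest start at minute 210; it finishes at 210 + 40 = minute 250.
For E: D (finishes minute 250, plus 20-minute gap → minute 270); B (finishes minute 125). Taking the maximum gives a start of minute 270, and it finishes at 270 + 10 = minute 280.

Working backward from the deadline:
F has no dependents, so it just needs to finish by minute 342. Starting by 342 − 21 = minute 321 achieves that.
E has to be done before F (must start by minute 321, minus 15-minute gap → minute 306). That means finishing by minute 306, i.e. starting by 306 − 10 = minute 296.
So E can start as early as minute 270 and as late as minute 296, giving 296 − 270 = 26 minutes of slack.

26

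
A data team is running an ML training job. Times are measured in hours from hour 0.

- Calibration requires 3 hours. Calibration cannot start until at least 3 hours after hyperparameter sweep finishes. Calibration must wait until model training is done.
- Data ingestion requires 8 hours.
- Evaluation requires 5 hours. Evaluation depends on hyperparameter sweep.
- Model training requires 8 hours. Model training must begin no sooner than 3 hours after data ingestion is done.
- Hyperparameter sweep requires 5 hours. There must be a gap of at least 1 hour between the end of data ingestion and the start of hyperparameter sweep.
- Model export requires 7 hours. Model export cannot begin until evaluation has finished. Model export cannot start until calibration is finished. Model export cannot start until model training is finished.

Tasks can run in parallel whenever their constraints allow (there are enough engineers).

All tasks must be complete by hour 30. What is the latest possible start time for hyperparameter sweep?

12

To finish by hour 30, model export (duration 7) must start no later than hour 23.
Evaluation has to be done before model export (must start by hour 23). That means finishing by hour 23, i.e. starting by 23 − 5 = hour 18.
Calibration feeds into model export (must start by hour 23); so calibration must finish by hour 23 and therefore start by hour 20.
For hyperparameter sweep: evaluation (must start by hour 18); calibration (must start by hour 20, minus 3-hour gap → hour 17). The most restrictive is hour 17; with a 5-hour duration, hyperparameter sweep must start by hour 12.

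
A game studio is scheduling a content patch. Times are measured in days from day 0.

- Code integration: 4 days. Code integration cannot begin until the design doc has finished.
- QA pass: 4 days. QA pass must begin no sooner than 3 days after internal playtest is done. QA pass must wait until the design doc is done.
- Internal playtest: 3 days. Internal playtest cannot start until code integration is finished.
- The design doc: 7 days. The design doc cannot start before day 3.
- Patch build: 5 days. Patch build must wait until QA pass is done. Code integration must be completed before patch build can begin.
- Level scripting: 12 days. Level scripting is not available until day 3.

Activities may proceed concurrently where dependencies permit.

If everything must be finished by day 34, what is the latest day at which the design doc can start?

8

To finish by day 34, patch build (duration 5) must start no later than day 29.
QA pass must finish before patch build (must start by day 29). With a 4-day duration, QA pass must start by 29 − 4 = day 25.
Since QA pass (must start by day 25, minus 3-day gap → day 22) depends on it, internal playtest must finish by day 22. Backing off its 3-day duration gives a latest start of day 19.
Code integration must finish in time for internal playtest (must start by day 19); patch build (must start by day 29). The tightest is day 19, so code integration must start by 19 − 4 = day 15.
For the design doc: code integration (must start by day 15); QA pass (must start by day 25). The most restrictive is day 15; with a 7-day duration, the design doc must start by day 8.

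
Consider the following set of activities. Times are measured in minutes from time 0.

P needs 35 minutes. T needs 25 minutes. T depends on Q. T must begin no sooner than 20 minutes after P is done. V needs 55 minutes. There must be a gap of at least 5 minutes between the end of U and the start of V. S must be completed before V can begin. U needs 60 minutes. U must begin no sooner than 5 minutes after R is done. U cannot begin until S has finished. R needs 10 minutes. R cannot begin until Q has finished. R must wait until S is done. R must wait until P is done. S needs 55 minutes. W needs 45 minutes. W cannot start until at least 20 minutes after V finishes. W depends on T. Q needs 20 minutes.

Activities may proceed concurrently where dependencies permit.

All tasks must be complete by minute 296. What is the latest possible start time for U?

Nothing follows W; the deadline of minute 296 is its only limit. It must start by 296 − 45 = minute 251.
V has to be done before W (must start by minute 251, minus 20-minute gap → minute 231). That means finishing by minute 231, i.e. starting by 231 − 55 = minute 176.
U has to be done before V (must start by minute 176, minus 5-minute gap → minute 171). That means finishing by minute 171, i.e. starting by 171 − 60 = minute 111.

111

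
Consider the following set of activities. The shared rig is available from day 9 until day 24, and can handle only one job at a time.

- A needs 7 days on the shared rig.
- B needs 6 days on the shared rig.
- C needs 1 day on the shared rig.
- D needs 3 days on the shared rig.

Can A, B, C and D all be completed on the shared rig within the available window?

No

The shared rig window is 24 − 9 = 15 days.
Running back to back, the jobs need 7 + 6 + 1 + 3 = 17 days on the shared rig.
Since 17 > 15, they cannot all fit.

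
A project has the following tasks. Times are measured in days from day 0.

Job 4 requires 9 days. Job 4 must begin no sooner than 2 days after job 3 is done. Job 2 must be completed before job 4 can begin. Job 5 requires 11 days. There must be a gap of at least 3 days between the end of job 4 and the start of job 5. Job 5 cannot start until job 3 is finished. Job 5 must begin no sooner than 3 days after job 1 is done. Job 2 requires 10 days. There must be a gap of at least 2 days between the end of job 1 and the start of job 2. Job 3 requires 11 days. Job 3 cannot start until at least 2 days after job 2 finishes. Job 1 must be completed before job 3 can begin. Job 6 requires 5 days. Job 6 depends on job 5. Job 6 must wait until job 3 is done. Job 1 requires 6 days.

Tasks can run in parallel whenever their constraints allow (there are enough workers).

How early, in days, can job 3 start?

Job 1 can start immediately at day 0; it finishes at day 6.
Job 2 cannot begin until job 1 (finishes day 6, plus 2-day gap → day 8). It runs from day 8 to 8 + 10 = day 18.
Job 3 waits on job 2 (finishes day 18, plus 2-day gap → day 20); job 1 (finishes day 6). The latest of these is day 20, which is the earliest job 3 can start.

20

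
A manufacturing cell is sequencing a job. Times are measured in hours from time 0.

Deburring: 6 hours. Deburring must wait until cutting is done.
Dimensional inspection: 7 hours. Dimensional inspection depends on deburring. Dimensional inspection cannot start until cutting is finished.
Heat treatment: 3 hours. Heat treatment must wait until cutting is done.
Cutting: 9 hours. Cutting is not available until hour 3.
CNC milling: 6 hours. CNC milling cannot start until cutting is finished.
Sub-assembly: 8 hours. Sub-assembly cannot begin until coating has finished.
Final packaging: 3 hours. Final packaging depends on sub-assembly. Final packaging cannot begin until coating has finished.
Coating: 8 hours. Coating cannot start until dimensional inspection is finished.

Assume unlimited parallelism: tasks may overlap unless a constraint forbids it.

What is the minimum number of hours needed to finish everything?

44

After its own release at hour 3, cutting can start at hour 3 and finishes at hour 12.
Heat treatment waits on cutting (finishes hour 12), so it starts at hour 12 and finishes at 12 + 3 = hour 15.
CNC milling waits on cutting (finishes hour 12), so it starts at hour 12 and finishes at 12 + 6 = hour 18.
After cutting (finishes hour 12), deburring can start at hour 12 and finishes at hour 18.
For dimensional inspection: deburring (finishes hour 18); cutting (finishes hour 12). Taking the maximum gives a start of hour 18, and it finishes at 18 + 7 = hour 25.
Coating waits on dimensional inspection (finishes hour 25), so it starts at hour 25 and finishes at 25 + 8 = hour 33.
Sub-assembly waits on coating (finishes hour 33), so it starts at hour 33 and finishes at 33 + 8 = hour 41.
Final packaging has to wait for sub-assembly (finishes hour 41); coating (finishes hour 33). The latest of these is hour 41, so final packaging runs hour 41 to 41 + 3 = hour 44.
All tasks are finished once the last one completes. Finish times: Cutting at 12, Deburring at 18, CNC milling at 18, Heat treatment at 15, Dimensional inspection at 25, Coating at 33, Sub-assembly at 41, Final packaging at 44. The latest is hour 44.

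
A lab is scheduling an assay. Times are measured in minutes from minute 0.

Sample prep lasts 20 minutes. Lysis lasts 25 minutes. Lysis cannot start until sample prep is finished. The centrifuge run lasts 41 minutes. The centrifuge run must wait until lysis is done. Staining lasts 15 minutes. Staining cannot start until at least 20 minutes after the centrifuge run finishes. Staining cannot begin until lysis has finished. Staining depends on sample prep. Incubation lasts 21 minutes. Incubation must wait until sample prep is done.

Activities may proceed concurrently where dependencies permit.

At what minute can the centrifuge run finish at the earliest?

86

Sample prep has no prerequisites, so it starts at minute 0 and finishes at minute 20.
After sample prep (finishes minute 20), lysis can start at minute 20 and finishes at minute 45.
The centrifuge run waits on lysis (finishes minute 45), so it starts at minute 45 and finishes at 45 + 41 = minute 86.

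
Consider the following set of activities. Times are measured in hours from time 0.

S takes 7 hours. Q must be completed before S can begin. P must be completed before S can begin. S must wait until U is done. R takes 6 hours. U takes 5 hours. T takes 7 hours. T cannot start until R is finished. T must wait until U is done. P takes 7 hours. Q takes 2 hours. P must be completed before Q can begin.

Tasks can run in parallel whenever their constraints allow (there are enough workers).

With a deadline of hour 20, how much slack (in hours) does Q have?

P can start immediately at hour 0; it finishes at hour 7.
Q cannot begin until P (finishes hour 7). It runs from hour 7 to 7 + 2 = hour 9.

Working backward from the deadline:
S must finish by hour 20; it takes 7 hours, so it must start by 20 − 7 = hour 13.
Q must finish before S (must start by hour 13). With a 2-hour duration, Q must start by 13 − 2 = hour 11.
So Q can start as early as hour 7 and as late as hour 11, giving 11 − 7 = 4 hours of slack.

4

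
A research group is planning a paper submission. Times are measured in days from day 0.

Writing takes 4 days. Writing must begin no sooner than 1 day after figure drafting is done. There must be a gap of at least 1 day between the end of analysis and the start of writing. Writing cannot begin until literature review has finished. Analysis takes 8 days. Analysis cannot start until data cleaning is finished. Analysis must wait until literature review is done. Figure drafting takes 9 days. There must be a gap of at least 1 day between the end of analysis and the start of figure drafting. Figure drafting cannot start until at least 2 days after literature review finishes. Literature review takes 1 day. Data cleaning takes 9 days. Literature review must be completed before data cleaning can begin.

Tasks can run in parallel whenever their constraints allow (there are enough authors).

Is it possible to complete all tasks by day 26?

Literature review has no prerequisites, so it starts at day 0 and finishes at day 1.
Data cleaning waits on literature review (finishes day 1), so it starts at day 1 and finishes at 1 + 9 = day 10.
Analysis cannot start until data cleaning (finishes day 10); literature review (finishes day 1). The controlling bound is day 10, so analysis finishes at 10 + 8 = day 18.
Figure drafting has to wait for analysis (finishes day 18, plus 1-day gap → day 19); literature review (finishes day 1, plus 2-day gap → day 3). The latest of these is day 19, so figure drafting runs day 19 to 19 + 9 = day 28.
Writing needs all of figure drafting (finishes day 28, plus 1-day gap → day 29); analysis (finishes day 18, plus 1-day gap → day 19); literature review (finishes day 1). That puts its earliest start at day 29; it finishes at 29 + 4 = day 33.
The earliest everything can be done is day 33, which is after the deadline of 26, so it is not possible.

No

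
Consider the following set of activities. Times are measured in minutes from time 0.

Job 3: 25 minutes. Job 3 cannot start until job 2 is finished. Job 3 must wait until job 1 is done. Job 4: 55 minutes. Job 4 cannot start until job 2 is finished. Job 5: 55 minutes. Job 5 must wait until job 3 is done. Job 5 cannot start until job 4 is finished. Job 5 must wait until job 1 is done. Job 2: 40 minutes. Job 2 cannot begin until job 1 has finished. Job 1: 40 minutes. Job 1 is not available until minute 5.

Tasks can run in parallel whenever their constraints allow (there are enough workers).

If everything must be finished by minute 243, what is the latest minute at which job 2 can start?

Job 5 must finish by minute 243; it takes 55 minutes, so it must start by 243 − 55 = minute 188.
Since job 5 (must start by minute 188) depends on it, job 3 must finish by minute 188. Backing off its 25-minute duration gives a latest start of minute 163.
Job 4 has to be done before job 5 (must start by minute 188). That means finishing by minute 188, i.e. starting by 188 − 55 = minute 133.
Job 2 feeds job 3 (must start by minute 163); job 4 (must start by minute 133). Taking the minimum, job 2 must finish by minute 133 and start by 133 − 40 = minute 93.

93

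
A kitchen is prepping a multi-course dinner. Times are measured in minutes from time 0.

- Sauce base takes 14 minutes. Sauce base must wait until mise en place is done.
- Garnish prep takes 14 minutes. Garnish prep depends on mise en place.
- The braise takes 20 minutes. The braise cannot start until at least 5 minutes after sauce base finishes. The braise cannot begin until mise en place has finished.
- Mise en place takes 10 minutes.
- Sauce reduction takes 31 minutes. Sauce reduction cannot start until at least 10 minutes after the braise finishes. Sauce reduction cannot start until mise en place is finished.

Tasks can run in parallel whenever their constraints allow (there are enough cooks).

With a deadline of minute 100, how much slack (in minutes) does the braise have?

Mise en place has no prerequisites, so it starts at minute 0 and finishes at minute 10.
Sauce base cannot begin until mise en place (finishes minute 10). It runs from minute 10 to 10 + 14 = minute 24.
The braise needs all of sauce base (finishes minute 24, plus 5-minute gap → minute 29); mise en place (finishes minute 10). That puts its earliest start at minute 29; it finishes at 29 + 20 = minute 49.

Working backward from the deadline:
Sauce reduction has no dependents, so it just needs to finish by minute 100. Starting by 100 − 31 = minute 69 achieves that.
The braise feeds into sauce reduction (must start by minute 69, minus 10-minute gap → minute 59); so the braise must finish by minute 59 and therefore start by minute 39.
So the braise can start as early as minute 29 and as late as minute 39, giving 39 − 29 = 10 minutes of slack.

10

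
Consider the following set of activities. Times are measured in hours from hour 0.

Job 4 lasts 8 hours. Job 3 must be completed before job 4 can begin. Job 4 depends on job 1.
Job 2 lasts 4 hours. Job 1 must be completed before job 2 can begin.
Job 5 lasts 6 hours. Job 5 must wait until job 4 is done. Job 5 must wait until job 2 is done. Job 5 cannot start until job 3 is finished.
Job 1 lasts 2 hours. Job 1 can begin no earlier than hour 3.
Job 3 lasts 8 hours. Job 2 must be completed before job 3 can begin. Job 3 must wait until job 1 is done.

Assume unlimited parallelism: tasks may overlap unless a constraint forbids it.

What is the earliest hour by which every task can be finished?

31

After its own release at hour 3, job 1 can start at hour 3 and finishes at hour 5.
After job 1 (finishes hour 5), job 2 can start at hour 5 and finishes at hour 9.
Job 3 cannot start until job 2 (finishes hour 9); job 1 (finishes hour 5). The controlling bound is hour 9, so job 3 finishes at 9 + 8 = hour 17.
Job 4 has to wait for job 3 (finishes hour 17); job 1 (finishes hour 5). The latest of these is hour 17, so job 4 runs hour 17 to 17 + 8 = hour 25.
Job 5 cannot start until job 4 (finishes hour 25); job 2 (finishes hour 9); job 3 (finishes hour 17). The controlling bound is hour 25, so job 5 finishes at 25 + 6 = hour 31.
All tasks are finished once the last one completes. Finish times: Job 1 at 5, Job 2 at 9, Job 3 at 17, Job 4 at 25, Job 5 at 31. The latest is hour 31.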